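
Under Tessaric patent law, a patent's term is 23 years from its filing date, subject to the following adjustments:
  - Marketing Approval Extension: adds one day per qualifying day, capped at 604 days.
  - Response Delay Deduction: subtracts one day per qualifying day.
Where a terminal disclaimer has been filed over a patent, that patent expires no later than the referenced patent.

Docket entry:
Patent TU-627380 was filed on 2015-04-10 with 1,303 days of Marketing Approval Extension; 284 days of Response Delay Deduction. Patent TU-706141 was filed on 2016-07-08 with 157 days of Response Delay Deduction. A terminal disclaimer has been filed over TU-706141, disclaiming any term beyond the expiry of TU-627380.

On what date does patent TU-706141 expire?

2039-02-01

Natural term of TU-706141:
  Base: filing + 23 years → 8 July 2039.
  Response Delay Deduction: −157 days → 1 February 2039.
Expiry of referenced patent TU-627380:
  Base: filing + 23 years → 10 April 2038.
  Marketing Approval Extension: 1303 days claimed exceeds the 604-day cap, so +604 days → 5 December 2039.
  Response Delay Deduction: −284 days → 24 February 2039.
Terminal disclaimer: TU-706141 expires on the earlier of 1 February 2039 and 24 February 2039.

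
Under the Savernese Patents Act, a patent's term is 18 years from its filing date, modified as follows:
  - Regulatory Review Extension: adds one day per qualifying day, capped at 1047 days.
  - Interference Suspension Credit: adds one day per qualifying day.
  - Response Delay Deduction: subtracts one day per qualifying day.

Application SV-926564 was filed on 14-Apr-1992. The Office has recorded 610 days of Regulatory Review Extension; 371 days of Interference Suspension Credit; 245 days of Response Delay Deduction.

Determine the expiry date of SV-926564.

Base term: filing date + 18 years → 14 April 2010.
Regulatory Review Extension: 610 days (within the 1047-day cap) → +610 days → 15 December 2011.
Interference Suspension Credit: +371 days → 20 December 2012.
Response Delay Deduction: −245 days → 19 April 2012.

2012-04-19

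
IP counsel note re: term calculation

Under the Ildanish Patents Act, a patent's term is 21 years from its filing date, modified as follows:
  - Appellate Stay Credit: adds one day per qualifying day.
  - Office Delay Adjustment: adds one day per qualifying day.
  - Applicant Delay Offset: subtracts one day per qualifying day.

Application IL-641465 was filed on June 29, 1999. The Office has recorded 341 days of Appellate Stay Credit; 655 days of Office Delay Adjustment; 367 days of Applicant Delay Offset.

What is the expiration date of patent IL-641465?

Base term: filing date + 21 years → 29 June 2020.
Appellate Stay Credit: +341 days → 5 June 2021.
Office Delay Adjustment: +655 days → 22 March 2023.
Applicant Delay Offset: −367 days → 20 March 2022.

March 20, 2022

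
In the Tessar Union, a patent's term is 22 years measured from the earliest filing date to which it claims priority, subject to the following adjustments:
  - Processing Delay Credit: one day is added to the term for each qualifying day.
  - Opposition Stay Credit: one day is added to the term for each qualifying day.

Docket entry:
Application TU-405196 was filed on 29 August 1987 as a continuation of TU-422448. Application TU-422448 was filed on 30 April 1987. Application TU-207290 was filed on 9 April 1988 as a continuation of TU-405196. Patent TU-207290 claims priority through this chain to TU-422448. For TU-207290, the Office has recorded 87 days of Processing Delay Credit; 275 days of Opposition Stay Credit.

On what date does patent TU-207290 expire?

April 27, 2010

Earliest priority filing: 30 April 1987.
Base term: 30 April 1987 + 22 years → 30 April 2009.
Processing Delay Credit: +87 days → 26 July 2009.
Opposition Stay Credit: +275 days → 27 April 2010.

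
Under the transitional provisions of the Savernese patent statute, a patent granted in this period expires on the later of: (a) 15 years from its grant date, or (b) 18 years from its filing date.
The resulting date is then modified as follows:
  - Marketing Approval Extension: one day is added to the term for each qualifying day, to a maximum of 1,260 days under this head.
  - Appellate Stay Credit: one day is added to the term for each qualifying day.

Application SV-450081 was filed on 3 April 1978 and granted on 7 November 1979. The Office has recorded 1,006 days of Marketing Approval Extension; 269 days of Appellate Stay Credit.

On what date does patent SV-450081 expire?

September 30, 1999

(a) grant + 15 years → 7 November 1994.
(b) filing + 18 years → 3 April 1996.
Later of the two: 3 April 1996.
Marketing Approval Extension: 1006 days (within the 1260-day cap) → +1006 days → 4 January 1999.
Appellate Stay Credit: +269 days → 30 September 1999.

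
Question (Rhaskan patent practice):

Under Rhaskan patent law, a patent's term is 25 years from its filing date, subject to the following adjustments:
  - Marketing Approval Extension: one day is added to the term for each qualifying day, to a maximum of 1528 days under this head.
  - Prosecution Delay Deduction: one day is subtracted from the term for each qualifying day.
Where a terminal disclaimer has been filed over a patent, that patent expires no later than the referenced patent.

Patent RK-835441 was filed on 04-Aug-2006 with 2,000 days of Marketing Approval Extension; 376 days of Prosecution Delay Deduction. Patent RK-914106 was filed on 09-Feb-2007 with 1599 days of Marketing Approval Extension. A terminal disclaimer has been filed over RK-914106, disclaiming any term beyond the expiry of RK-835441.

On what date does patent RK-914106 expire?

Natural term of RK-914106:
  Base: filing + 25 years → 9 February 2032.
  Marketing Approval Extension: 1599 days claimed exceeds the 1528-day cap, so +1528 days → 16 April 2036.
Expiry of referenced patent RK-835441:
  Base: filing + 25 years → 4 August 2031.
  Marketing Approval Extension: 2000 days claimed exceeds the 1528-day cap, so +1528 days → 10 October 2035.
  Prosecution Delay Deduction: −376 days → 29 September 2034.
Terminal disclaimer: RK-914106 expires on the earlier of 16 April 2036 and 29 September 2034.

2034-09-29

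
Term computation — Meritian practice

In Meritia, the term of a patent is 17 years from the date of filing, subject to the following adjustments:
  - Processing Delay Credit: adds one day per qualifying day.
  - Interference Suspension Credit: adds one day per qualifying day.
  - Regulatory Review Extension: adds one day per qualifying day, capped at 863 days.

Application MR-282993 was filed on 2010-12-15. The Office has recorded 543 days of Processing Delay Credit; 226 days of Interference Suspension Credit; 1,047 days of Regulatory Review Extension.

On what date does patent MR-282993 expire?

2032-06-03

Base term: filing date + 17 years → 15 December 2027.
Processing Delay Credit: +543 days → 10 June 2029.
Interference Suspension Credit: +226 days → 22 January 2030.
Regulatory Review Extension: 1047 days claimed exceeds the 863-day cap, so +863 days → 3 June 2032.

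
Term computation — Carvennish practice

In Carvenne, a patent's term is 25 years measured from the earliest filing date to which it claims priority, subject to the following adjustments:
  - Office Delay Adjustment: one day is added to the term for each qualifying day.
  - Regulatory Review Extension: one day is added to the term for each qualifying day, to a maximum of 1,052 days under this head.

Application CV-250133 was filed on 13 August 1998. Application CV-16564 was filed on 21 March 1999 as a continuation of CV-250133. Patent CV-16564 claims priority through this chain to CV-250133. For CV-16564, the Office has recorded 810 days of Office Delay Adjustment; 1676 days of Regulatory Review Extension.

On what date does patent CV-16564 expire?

September 17, 2028

Earliest priority filing: 13 August 1998.
Base term: 13 August 1998 + 25 years → 13 August 2023.
Office Delay Adjustment: +810 days → 31 October 2025.
Regulatory Review Extension: 1676 days claimed exceeds the 1052-day cap, so +1052 days → 17 September 2028.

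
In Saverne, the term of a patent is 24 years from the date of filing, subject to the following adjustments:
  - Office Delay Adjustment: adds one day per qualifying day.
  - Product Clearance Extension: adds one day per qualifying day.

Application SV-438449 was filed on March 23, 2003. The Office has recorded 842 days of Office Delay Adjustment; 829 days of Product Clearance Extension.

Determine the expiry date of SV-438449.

October 19, 2031

Base term: filing date + 24 years → 23 March 2027.
Office Delay Adjustment: +842 days → 12 July 2029.
Product Clearance Extension: +829 days → 19 October 2031.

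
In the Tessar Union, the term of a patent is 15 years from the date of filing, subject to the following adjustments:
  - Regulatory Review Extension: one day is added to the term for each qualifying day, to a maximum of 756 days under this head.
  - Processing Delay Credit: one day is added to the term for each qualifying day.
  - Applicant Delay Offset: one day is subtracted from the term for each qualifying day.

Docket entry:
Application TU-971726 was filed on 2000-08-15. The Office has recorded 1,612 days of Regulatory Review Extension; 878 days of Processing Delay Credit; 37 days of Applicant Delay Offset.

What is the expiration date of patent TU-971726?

Base term: filing date + 15 years → 15 August 2015.
Regulatory Review Extension: 1612 days claimed exceeds the 756-day cap, so +756 days → 9 September 2017.
Processing Delay Credit: +878 days → 4 February 2020.
Applicant Delay Offset: −37 days → 29 December 2019.

December 29, 2019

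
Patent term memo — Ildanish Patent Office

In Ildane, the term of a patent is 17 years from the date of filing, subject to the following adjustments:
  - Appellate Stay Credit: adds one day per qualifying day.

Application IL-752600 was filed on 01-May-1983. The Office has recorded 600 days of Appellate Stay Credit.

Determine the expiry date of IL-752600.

December 22, 2001

Base term: filing date + 17 years → 1 May 2000.
Appellate Stay Credit: +600 days → 22 December 2001.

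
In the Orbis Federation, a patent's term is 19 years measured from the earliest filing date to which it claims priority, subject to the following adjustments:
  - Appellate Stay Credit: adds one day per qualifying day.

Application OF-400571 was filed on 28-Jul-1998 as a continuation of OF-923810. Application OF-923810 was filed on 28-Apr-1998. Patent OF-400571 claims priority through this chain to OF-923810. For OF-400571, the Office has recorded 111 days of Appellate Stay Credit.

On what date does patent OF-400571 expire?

Earliest priority filing: 28 April 1998.
Base term: 28 April 1998 + 19 years → 28 April 2017.
Appellate Stay Credit: +111 days → 17 August 2017.

August 17, 2017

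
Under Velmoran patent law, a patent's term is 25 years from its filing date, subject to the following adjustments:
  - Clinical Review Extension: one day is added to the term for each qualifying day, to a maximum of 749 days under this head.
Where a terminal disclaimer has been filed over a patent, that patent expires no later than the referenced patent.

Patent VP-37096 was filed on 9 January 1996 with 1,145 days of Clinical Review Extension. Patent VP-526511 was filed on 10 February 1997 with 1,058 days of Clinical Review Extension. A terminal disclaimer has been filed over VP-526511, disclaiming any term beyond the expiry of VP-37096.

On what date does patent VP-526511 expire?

Natural term of VP-526511:
  Base: filing + 25 years → 10 February 2022.
  Clinical Review Extension: 1058 days claimed exceeds the 749-day cap, so +749 days → 29 February 2024.
Expiry of referenced patent VP-37096:
  Base: filing + 25 years → 9 January 2021.
  Clinical Review Extension: 1145 days claimed exceeds the 749-day cap, so +749 days → 28 January 2023.
Terminal disclaimer: VP-526511 expires on the earlier of 29 February 2024 and 28 January 2023.

2023-01-28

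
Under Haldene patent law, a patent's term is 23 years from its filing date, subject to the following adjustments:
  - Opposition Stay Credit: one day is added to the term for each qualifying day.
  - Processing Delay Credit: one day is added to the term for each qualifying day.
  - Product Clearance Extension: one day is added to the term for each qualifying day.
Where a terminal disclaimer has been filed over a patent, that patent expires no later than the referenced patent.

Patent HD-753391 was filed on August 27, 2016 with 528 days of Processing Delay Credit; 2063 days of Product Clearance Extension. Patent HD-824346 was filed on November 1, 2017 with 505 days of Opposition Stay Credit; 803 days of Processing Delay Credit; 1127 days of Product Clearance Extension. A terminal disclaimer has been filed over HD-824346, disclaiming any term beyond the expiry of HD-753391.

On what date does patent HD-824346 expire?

September 30, 2046

Natural term of HD-824346:
  Base: filing + 23 years → 1 November 2040.
  Opposition Stay Credit: +505 days → 21 March 2042.
  Processing Delay Credit: +803 days → 1 June 2044.
  Product Clearance Extension: +1127 days → 3 July 2047.
Expiry of referenced patent HD-753391:
  Base: filing + 23 years → 27 August 2039.
  Processing Delay Credit: +528 days → 5 February 2041.
  Product Clearance Extension: +2063 days → 30 September 2046.
Terminal disclaimer: HD-824346 expires on the earlier of 3 July 2047 and 30 September 2046.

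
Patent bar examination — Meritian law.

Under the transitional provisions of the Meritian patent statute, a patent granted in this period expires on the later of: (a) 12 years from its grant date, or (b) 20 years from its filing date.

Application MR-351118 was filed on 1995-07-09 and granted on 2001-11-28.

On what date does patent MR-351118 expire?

(a) grant + 12 years → 28 November 2013.
(b) filing + 20 years → 9 July 2015.
Later of the two: 9 July 2015.

2015-07-09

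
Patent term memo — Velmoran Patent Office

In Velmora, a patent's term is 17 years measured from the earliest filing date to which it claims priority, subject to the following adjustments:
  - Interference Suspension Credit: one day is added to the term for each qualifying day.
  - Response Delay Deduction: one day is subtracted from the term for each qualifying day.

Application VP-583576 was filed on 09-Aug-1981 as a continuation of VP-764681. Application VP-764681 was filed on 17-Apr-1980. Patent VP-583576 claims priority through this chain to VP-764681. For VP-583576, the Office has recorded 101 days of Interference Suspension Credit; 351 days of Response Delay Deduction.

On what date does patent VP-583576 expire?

1996-08-10

Earliest priority filing: 17 April 1980.
Base term: 17 April 1980 + 17 years → 17 April 1997.
Interference Suspension Credit: +101 days → 27 July 1997.
Response Delay Deduction: −351 days → 10 August 1996.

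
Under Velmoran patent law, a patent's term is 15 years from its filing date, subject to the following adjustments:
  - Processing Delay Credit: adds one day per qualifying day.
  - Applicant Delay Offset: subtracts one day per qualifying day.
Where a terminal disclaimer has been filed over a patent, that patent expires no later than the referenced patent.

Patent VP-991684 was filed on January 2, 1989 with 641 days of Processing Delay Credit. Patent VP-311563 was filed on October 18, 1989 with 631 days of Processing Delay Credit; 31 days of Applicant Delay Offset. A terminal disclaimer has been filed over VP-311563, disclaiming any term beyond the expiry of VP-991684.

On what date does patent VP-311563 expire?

October 4, 2005

Natural term of VP-311563:
  Base: filing + 15 years → 18 October 2004.
  Processing Delay Credit: +631 days → 11 July 2006.
  Applicant Delay Offset: −31 days → 10 June 2006.
Expiry of referenced patent VP-991684:
  Base: filing + 15 years → 2 January 2004.
  Processing Delay Credit: +641 days → 4 October 2005.
Terminal disclaimer: VP-311563 expires on the earlier of 10 June 2006 and 4 October 2005.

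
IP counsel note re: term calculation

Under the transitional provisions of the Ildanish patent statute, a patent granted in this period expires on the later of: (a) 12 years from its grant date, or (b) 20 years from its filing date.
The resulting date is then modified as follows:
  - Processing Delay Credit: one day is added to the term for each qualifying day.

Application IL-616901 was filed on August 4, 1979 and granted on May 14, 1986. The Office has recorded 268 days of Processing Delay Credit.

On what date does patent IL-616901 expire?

April 28, 2000

(a) grant + 12 years → 14 May 1998.
(b) filing + 20 years → 4 August 1999.
Later of the two: 4 August 1999.
Processing Delay Credit: +268 days → 28 April 2000.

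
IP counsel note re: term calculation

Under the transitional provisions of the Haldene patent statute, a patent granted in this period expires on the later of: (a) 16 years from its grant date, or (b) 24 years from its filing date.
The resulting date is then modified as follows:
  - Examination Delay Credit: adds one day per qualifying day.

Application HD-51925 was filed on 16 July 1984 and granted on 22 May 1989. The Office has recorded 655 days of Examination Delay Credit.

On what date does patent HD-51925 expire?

(a) grant + 16 years → 22 May 2005.
(b) filing + 24 years → 16 July 2008.
Later of the two: 16 July 2008.
Examination Delay Credit: +655 days → 2 May 2010.

2010-05-02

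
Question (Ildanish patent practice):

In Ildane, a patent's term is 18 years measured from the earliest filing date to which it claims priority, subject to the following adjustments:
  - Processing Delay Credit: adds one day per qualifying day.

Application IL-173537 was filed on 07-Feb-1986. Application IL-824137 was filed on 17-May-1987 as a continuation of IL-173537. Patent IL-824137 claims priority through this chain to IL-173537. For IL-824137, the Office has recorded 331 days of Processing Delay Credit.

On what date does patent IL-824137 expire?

January 3, 2005

Earliest priority filing: 7 February 1986.
Base term: 7 February 1986 + 18 years → 7 February 2004.
Processing Delay Credit: +331 days → 3 January 2005.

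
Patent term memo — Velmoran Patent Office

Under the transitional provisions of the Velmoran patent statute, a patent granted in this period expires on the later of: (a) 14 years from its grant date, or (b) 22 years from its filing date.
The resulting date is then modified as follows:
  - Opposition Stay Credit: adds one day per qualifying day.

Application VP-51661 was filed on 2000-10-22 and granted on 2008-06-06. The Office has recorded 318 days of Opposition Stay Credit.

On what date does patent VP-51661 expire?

(a) grant + 14 years → 6 June 2022.
(b) filing + 22 years → 22 October 2022.
Later of the two: 22 October 2022.
Opposition Stay Credit: +318 days → 5 September 2023.

2023-09-05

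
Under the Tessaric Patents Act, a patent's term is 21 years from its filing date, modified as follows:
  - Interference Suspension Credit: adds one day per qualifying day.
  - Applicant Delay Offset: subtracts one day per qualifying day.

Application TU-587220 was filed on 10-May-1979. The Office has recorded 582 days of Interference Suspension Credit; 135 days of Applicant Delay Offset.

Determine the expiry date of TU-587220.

Base term: filing date + 21 years → 10 May 2000.
Interference Suspension Credit: +582 days → 13 December 2001.
Applicant Delay Offset: −135 days → 31 July 2001.

July 31, 2001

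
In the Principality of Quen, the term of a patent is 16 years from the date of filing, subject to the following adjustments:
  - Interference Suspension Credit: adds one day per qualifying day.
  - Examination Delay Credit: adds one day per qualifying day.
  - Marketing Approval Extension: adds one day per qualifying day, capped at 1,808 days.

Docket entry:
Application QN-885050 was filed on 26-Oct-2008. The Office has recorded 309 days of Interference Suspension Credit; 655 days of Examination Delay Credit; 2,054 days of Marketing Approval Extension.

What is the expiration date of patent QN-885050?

Base term: filing date + 16 years → 26 October 2024.
Interference Suspension Credit: +309 days → 31 August 2025.
Examination Delay Credit: +655 days → 17 June 2027.
Marketing Approval Extension: 2054 days claimed exceeds the 1808-day cap, so +1808 days → 29 May 2032.

2032-05-29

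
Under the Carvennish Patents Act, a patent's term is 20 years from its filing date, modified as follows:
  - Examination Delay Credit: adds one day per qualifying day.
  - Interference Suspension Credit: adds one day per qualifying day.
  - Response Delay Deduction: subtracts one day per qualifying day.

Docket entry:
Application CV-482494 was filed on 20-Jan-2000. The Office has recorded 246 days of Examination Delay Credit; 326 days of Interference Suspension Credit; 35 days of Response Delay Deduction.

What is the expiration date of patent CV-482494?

Base term: filing date + 20 years → 20 January 2020.
Examination Delay Credit: +246 days → 22 September 2020.
Interference Suspension Credit: +326 days → 14 August 2021.
Response Delay Deduction: −35 days → 10 July 2021.

2021-07-10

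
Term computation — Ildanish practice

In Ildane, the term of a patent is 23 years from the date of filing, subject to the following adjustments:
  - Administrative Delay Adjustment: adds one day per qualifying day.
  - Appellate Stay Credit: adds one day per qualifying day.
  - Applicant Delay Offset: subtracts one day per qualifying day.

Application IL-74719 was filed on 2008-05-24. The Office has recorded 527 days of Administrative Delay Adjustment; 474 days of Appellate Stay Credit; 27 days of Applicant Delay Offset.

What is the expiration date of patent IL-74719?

January 22, 2034

Base term: filing date + 23 years → 24 May 2031.
Administrative Delay Adjustment: +527 days → 1 November 2032.
Appellate Stay Credit: +474 days → 18 February 2034.
Applicant Delay Offset: −27 days → 22 January 2034.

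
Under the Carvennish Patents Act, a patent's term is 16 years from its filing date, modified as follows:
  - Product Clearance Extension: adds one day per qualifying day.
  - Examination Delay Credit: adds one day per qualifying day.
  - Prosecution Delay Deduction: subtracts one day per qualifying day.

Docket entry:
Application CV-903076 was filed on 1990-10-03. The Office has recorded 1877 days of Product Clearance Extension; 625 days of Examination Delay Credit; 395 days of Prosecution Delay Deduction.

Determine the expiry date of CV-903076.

2012-07-10

Base term: filing date + 16 years → 3 October 2006.
Product Clearance Extension: +1877 days → 23 November 2011.
Examination Delay Credit: +625 days → 9 August 2013.
Prosecution Delay Deduction: −395 days → 10 July 2012.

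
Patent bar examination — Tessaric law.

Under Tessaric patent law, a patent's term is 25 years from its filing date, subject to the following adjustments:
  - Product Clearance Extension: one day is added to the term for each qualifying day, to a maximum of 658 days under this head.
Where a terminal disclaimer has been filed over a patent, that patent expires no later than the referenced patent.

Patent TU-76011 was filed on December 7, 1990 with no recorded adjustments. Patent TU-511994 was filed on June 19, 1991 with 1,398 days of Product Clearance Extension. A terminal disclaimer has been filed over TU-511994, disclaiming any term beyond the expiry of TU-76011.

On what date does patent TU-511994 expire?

2015-12-07

Natural term of TU-511994:
  Base: filing + 25 years → 19 June 2016.
  Product Clearance Extension: 1398 days claimed exceeds the 658-day cap, so +658 days → 8 April 2018.
Expiry of referenced patent TU-76011:
  Base: filing + 25 years → 7 December 2015.
Terminal disclaimer: TU-511994 expires on the earlier of 8 April 2018 and 7 December 2015.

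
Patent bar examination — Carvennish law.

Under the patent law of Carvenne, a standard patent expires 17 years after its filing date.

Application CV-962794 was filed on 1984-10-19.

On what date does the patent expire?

2001-10-19

Filing date + 17 years → 19 October 2001.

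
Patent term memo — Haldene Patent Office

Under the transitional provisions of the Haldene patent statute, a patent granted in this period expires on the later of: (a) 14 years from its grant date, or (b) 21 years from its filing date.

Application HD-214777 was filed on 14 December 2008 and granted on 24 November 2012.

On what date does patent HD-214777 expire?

2029-12-14

(a) grant + 14 years → 24 November 2026.
(b) filing + 21 years → 14 December 2029.
Later of the two: 14 December 2029.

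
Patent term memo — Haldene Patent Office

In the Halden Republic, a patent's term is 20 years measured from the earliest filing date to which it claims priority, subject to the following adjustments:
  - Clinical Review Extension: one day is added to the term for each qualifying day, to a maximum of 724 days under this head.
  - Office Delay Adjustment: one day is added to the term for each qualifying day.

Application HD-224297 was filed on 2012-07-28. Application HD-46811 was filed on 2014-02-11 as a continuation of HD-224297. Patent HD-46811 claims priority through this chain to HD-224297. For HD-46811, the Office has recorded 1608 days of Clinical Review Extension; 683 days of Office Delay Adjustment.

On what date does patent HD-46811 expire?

Earliest priority filing: 28 July 2012.
Base term: 28 July 2012 + 20 years → 28 July 2032.
Clinical Review Extension: 1608 days claimed exceeds the 724-day cap, so +724 days → 22 July 2034.
Office Delay Adjustment: +683 days → 4 June 2036.

June 4, 2036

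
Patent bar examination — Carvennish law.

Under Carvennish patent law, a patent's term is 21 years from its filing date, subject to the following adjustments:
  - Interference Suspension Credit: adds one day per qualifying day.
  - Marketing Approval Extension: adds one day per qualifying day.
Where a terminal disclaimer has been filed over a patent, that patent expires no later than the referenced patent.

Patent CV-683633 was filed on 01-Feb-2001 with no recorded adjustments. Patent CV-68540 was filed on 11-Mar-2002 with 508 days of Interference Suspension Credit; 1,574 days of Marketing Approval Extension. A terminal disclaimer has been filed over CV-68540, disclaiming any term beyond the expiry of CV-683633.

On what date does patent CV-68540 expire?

Natural term of CV-68540:
  Base: filing + 21 years → 11 March 2023.
  Interference Suspension Credit: +508 days → 31 July 2024.
  Marketing Approval Extension: +1574 days → 21 November 2028.
Expiry of referenced patent CV-683633:
  Base: filing + 21 years → 1 February 2022.
Terminal disclaimer: CV-68540 expires on the earlier of 21 November 2028 and 1 February 2022.

February 1, 2022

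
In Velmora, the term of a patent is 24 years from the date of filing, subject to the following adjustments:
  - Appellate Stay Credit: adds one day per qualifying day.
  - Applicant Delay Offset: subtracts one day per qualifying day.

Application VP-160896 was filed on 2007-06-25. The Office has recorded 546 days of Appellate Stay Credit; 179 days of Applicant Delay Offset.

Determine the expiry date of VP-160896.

Base term: filing date + 24 years → 25 June 2031.
Appellate Stay Credit: +546 days → 22 December 2032.
Applicant Delay Offset: −179 days → 26 June 2032.

June 26, 2032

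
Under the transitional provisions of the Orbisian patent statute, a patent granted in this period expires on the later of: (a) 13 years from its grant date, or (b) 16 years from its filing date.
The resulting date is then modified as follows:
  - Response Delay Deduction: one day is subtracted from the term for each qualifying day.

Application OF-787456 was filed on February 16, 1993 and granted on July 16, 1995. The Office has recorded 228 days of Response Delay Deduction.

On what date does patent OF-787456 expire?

July 3, 2008

(a) grant + 13 years → 16 July 2008.
(b) filing + 16 years → 16 February 2009.
Later of the two: 16 February 2009.
Response Delay Deduction: −228 days → 3 July 2008.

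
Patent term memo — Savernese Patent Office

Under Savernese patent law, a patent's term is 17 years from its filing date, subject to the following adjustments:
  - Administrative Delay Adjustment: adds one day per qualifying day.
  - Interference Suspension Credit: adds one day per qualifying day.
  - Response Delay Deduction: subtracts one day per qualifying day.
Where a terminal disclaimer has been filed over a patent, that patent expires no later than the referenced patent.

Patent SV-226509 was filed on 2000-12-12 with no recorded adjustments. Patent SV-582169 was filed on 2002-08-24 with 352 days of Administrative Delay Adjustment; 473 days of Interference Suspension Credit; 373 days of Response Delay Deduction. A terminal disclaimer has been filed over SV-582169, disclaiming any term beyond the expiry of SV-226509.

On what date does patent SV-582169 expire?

December 12, 2017

Natural term of SV-582169:
  Base: filing + 17 years → 24 August 2019.
  Administrative Delay Adjustment: +352 days → 10 August 2020.
  Interference Suspension Credit: +473 days → 26 November 2021.
  Response Delay Deduction: −373 days → 18 November 2020.
Expiry of referenced patent SV-226509:
  Base: filing + 17 years → 12 December 2017.
Terminal disclaimer: SV-582169 expires on the earlier of 18 November 2020 and 12 December 2017.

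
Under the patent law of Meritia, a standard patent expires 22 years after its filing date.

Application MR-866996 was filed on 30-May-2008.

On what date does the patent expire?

Filing date + 22 years → 30 May 2030.

2030-05-30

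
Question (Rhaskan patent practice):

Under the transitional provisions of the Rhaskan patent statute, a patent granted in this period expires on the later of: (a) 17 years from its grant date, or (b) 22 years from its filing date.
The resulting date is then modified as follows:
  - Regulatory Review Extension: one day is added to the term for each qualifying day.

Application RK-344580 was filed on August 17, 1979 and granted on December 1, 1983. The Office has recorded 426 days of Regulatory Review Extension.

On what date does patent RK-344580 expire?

2002-10-17

(a) grant + 17 years → 1 December 2000.
(b) filing + 22 years → 17 August 2001.
Later of the two: 17 August 2001.
Regulatory Review Extension: +426 days → 17 October 2002.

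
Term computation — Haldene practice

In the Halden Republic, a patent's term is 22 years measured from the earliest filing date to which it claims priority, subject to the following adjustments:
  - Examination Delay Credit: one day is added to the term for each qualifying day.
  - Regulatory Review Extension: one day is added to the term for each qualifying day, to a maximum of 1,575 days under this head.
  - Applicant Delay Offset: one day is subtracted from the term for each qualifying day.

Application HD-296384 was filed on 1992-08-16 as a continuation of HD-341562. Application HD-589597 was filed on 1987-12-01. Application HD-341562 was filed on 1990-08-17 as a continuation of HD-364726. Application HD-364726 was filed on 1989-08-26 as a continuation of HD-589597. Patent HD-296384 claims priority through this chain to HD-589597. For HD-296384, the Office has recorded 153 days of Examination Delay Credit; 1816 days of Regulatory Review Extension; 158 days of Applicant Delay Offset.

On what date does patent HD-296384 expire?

Earliest priority filing: 1 December 1987.
Base term: 1 December 1987 + 22 years → 1 December 2009.
Examination Delay Credit: +153 days → 3 May 2010.
Regulatory Review Extension: 1816 days claimed exceeds the 1575-day cap, so +1575 days → 25 August 2014.
Applicant Delay Offset: −158 days → 20 March 2014.

2014-03-20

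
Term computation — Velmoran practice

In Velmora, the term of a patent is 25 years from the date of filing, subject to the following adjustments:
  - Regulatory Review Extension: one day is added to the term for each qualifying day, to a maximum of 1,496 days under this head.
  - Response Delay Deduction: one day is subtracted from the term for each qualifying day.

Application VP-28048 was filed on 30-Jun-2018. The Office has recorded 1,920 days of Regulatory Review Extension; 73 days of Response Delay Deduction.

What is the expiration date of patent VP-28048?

May 23, 2047

Base term: filing date + 25 years → 30 June 2043.
Regulatory Review Extension: 1920 days claimed exceeds the 1496-day cap, so +1496 days → 4 August 2047.
Response Delay Deduction: −73 days → 23 May 2047.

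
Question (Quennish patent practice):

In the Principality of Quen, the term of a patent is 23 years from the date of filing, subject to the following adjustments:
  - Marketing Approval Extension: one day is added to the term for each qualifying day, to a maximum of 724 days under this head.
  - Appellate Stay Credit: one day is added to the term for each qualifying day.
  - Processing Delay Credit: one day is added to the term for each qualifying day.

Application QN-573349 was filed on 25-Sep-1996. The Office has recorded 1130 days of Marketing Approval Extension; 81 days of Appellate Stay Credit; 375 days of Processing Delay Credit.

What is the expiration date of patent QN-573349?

Base term: filing date + 23 years → 25 September 2019.
Marketing Approval Extension: 1130 days claimed exceeds the 724-day cap, so +724 days → 18 September 2021.
Appellate Stay Credit: +81 days → 8 December 2021.
Processing Delay Credit: +375 days → 18 December 2022.

2022-12-18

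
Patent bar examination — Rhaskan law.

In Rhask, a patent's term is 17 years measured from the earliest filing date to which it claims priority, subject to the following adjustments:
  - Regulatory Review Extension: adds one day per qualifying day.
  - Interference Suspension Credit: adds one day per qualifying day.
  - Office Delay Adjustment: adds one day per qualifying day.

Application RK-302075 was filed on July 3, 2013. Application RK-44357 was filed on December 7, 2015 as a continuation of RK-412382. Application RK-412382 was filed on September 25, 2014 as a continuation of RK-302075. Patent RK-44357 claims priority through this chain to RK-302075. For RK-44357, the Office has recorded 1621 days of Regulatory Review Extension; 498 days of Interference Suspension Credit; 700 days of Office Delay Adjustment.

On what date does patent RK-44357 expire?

Earliest priority filing: 3 July 2013.
Base term: 3 July 2013 + 17 years → 3 July 2030.
Regulatory Review Extension: +1621 days → 10 December 2034.
Interference Suspension Credit: +498 days → 21 April 2036.
Office Delay Adjustment: +700 days → 22 March 2038.

March 22, 2038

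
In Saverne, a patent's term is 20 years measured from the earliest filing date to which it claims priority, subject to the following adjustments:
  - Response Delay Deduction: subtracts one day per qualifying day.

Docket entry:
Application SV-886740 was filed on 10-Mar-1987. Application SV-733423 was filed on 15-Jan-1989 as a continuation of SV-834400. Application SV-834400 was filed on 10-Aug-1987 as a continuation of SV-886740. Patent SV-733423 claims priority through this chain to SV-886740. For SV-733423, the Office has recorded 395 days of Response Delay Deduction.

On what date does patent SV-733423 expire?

Earliest priority filing: 10 March 1987.
Base term: 10 March 1987 + 20 years → 10 March 2007.
Response Delay Deduction: −395 days → 8 February 2006.

2006-02-08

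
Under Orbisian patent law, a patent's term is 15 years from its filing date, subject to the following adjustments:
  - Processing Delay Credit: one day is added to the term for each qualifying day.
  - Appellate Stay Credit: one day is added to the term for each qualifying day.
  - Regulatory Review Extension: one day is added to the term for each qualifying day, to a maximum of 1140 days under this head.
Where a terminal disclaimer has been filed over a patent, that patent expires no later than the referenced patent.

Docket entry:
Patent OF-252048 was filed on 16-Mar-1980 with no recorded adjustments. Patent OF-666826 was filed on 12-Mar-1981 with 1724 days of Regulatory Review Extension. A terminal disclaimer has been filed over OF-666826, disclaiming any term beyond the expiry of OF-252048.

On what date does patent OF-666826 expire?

Natural term of OF-666826:
  Base: filing + 15 years → 12 March 1996.
  Regulatory Review Extension: 1724 days claimed exceeds the 1140-day cap, so +1140 days → 26 April 1999.
Expiry of referenced patent OF-252048:
  Base: filing + 15 years → 16 March 1995.
Terminal disclaimer: OF-666826 expires on the earlier of 26 April 1999 and 16 March 1995.

1995-03-16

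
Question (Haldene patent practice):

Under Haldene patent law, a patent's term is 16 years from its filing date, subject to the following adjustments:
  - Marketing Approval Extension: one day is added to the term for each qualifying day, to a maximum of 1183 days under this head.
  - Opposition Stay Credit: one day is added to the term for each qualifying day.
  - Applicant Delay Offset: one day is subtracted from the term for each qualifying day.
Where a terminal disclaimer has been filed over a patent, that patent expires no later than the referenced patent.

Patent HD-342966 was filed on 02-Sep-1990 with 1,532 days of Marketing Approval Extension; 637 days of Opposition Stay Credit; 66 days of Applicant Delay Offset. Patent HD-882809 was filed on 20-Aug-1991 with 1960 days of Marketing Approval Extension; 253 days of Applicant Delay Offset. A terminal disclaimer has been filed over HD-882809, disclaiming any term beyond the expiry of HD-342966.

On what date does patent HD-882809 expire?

2010-03-07

Natural term of HD-882809:
  Base: filing + 16 years → 20 August 2007.
  Marketing Approval Extension: 1960 days claimed exceeds the 1183-day cap, so +1183 days → 15 November 2010.
  Applicant Delay Offset: −253 days → 7 March 2010.
Expiry of referenced patent HD-342966:
  Base: filing + 16 years → 2 September 2006.
  Marketing Approval Extension: 1532 days claimed exceeds the 1183-day cap, so +1183 days → 28 November 2009.
  Opposition Stay Credit: +637 days → 27 August 2011.
  Applicant Delay Offset: −66 days → 22 June 2011.
Terminal disclaimer: HD-882809 expires on the earlier of 7 March 2010 and 22 June 2011.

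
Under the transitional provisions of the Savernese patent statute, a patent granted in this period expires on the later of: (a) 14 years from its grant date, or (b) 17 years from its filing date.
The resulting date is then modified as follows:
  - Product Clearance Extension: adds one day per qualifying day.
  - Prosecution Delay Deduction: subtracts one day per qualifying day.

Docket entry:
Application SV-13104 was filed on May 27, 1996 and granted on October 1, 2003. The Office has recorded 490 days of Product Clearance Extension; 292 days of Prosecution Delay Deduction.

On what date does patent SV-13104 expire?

April 17, 2018

(a) grant + 14 years → 1 October 2017.
(b) filing + 17 years → 27 May 2013.
Later of the two: 1 October 2017.
Product Clearance Extension: +490 days → 3 February 2019.
Prosecution Delay Deduction: −292 days → 17 April 2018.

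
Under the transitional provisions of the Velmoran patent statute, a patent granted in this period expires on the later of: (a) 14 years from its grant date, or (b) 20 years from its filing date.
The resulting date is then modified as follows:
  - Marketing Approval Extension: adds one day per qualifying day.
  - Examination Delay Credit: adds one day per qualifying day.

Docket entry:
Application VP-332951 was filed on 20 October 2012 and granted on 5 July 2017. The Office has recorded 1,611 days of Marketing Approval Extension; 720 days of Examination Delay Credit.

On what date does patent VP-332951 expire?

(a) grant + 14 years → 5 July 2031.
(b) filing + 20 years → 20 October 2032.
Later of the two: 20 October 2032.
Marketing Approval Extension: +1611 days → 19 March 2037.
Examination Delay Credit: +720 days → 9 March 2039.

March 9, 2039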